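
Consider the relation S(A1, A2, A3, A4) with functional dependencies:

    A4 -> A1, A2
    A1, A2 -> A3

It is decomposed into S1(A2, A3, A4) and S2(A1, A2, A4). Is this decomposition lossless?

Yes

Common attributes: S1 ∩ S2 = {A2, A4}.
Closure of {A2, A4}: A4 → A1, A2 applies, adding A1; A1, A2 → A3 applies, adding A3. So (A2, A4)⁺ = {A1, A2, A3, A4}.
This closure contains every attribute of S1, so S1 ∩ S2 → S1. The join is lossless.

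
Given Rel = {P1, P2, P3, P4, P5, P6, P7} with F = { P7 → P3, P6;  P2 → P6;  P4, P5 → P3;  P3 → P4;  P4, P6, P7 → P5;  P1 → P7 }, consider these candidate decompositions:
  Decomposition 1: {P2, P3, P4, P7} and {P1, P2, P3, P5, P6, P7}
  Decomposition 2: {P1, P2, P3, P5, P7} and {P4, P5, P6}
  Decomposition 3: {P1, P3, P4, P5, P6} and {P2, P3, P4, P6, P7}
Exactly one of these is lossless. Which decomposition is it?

Decomposition 1: common = {P2, P3, P7}, closure = {P2, P3, P4, P5, P6, P7} → lossless.
Decomposition 2: common = {P5}, closure = {P5} → lossy.
Decomposition 3: common = {P3, P4, P6}, closure = {P3, P4, P6} → lossy.

Decomposition 1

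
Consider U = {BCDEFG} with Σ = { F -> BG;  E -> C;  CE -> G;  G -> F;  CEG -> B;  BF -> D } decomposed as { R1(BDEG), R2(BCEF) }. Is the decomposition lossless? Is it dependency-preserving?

lossless but not dependency-preserving

Lossless test: (BE)⁺ = {BCDEFG}, which contains all of one fragment — lossless.
Dependency preservation: the restricted closure of {F} across the fragments never reaches {BG}, so F → BG cannot be enforced without a join — not preserved.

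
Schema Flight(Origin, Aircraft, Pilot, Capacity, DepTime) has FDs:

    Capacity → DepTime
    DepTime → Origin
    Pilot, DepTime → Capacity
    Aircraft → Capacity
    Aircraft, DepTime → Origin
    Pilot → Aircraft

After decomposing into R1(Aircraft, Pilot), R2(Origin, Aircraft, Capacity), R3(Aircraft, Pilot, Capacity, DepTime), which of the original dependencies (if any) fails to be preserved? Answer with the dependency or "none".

Check DepTime → Origin: no single fragment contains all of {Origin, DepTime}, and the restricted closure of {DepTime} across the fragments never reaches {Origin}.
Capacity → DepTime is preserved.
Pilot, DepTime → Capacity is preserved.
Aircraft → Capacity is preserved.
Aircraft, DepTime → Origin is preserved.
Pilot → Aircraft is preserved.

DepTime → Origin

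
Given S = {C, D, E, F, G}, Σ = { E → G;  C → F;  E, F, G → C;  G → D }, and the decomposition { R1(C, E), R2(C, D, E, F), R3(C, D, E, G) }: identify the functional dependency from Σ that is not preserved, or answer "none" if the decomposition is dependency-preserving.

E → G lies within R3.
C → F lies within R2.
E, F, G → C: restricted closure across fragments reaches C.
G → D lies within R3.
Every dependency is enforceable on the fragments, so the decomposition is dependency-preserving.

none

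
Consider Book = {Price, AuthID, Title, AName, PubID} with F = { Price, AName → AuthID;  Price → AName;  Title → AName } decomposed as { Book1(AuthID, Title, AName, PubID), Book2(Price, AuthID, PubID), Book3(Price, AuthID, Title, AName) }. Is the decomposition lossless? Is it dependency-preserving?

lossy but dependency-preserving

Lossless test (chase): Rows 2 and 3 agree on Price; apply Price→AName and equate their AName entries. No row becomes fully distinguished — the join is lossy.
Dependency preservation: every FD's attributes lie within a single fragment, so each can be enforced locally — preserved.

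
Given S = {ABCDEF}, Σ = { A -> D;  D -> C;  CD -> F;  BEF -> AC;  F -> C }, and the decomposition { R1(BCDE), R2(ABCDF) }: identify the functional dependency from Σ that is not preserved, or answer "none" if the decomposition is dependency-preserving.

BEF -> AC

Check BEF → AC: no single fragment contains all of {ABCEF}, and the restricted closure of {BEF} across the fragments never reaches {AC}.
A → D is preserved.
D → C is preserved.
CD → F is preserved.
F → C is preserved.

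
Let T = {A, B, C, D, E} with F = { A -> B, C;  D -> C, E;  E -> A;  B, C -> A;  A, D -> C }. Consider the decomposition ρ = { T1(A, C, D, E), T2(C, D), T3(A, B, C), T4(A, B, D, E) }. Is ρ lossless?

Chase test. Columns are A, B, C, D, E; row i has aⱼ where attribute j ∈ Ti, else bᵢⱼ.
Initial tableau (one row per fragment):
  row 1: a1 b12 a3 a4 a5
  row 2: b21 b22 a3 a4 b25
  row 3: a1 a2 a3 b34 b35
  row 4: a1 a2 b43 a4 a5
Rows 1 and 3 agree on A; apply A→B, C and equate their B, C entries.
Rows 1 and 4 agree on A; apply A→B, C and equate their B, C entries.
Rows 1 and 2 agree on D; apply D→C, E and equate their C, E entries.
Rows 1 and 2 agree on E; apply E→A and equate their A entries.
Rows 1 and 2 agree on A; apply A→B, C and equate their B, C entries.
Row 1 is now all distinguished symbols — the join is lossless.

Yes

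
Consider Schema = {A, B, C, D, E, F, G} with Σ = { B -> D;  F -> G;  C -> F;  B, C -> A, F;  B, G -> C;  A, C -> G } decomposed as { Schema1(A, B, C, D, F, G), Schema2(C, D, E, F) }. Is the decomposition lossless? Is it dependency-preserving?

Lossless test: (C, D, F)⁺ = {C, D, F, G}, which is a superkey of neither fragment — lossy.
Dependency preservation: every FD's attributes lie within a single fragment, so each can be enforced locally — preserved.

lossy but dependency-preserving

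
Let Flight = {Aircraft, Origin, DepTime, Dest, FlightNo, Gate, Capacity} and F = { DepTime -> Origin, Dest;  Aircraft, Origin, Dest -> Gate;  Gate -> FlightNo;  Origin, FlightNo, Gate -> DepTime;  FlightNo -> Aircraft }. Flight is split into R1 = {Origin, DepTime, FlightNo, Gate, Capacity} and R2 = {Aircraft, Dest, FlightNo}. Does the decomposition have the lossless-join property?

Common attributes: R1 ∩ R2 = {FlightNo}.
Closure of {FlightNo}: FlightNo → Aircraft applies, adding Aircraft. So (FlightNo)⁺ = {Aircraft, FlightNo}.
The closure contains neither all of R1 = {Origin, DepTime, FlightNo, Gate, Capacity} nor all of R2 = {Aircraft, Dest, FlightNo}, so the common attributes are not a superkey of either fragment. The join is lossy.

No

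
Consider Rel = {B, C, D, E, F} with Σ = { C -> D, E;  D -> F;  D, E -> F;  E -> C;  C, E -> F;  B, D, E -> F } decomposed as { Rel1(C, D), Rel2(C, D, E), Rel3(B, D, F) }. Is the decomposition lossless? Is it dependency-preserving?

lossy but dependency-preserving

Lossless test (chase): Rows 1 and 2 agree on C; apply C→D, E and equate their D, E entries. Rows 1 and 2 agree on D; apply D→F and equate their F entries. Rows 1 and 3 agree on D; apply D→F and equate their F entries. No row becomes fully distinguished — the join is lossy.
Dependency preservation: D, E → F; C, E → F; B, D, E → F are not contained in any single fragment, but the restricted closure of each left-hand side across the fragments still reaches the right-hand side; the remaining FDs each lie inside some fragment. All dependencies are preserved.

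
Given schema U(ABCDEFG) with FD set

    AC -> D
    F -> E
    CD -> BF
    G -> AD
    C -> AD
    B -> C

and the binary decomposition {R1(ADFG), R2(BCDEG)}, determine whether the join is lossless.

No

Common attributes: R1 ∩ R2 = {DG}.
Closure of {DG}: G → AD applies, adding A. So (DG)⁺ = {ADG}.
The closure contains neither all of R1 = {ADFG} nor all of R2 = {BCDEG}, so the common attributes are not a superkey of either fragment. The join is lossy.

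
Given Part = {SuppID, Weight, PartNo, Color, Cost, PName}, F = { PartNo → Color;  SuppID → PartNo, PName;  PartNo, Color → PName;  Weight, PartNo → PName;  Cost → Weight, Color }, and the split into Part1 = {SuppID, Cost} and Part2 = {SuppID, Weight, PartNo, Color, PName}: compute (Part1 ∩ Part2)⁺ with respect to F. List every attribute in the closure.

Part1 ∩ Part2 = {SuppID}.
SuppID → PartNo, PName applies, adding PartNo, PName
PartNo → Color applies, adding Color
Closure: {SuppID, PartNo, Color, PName}.

SuppID, PartNo, Color, PName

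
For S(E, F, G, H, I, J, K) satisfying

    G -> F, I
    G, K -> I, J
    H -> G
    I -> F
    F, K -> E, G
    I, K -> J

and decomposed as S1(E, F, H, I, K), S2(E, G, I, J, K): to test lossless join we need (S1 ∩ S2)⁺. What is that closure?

S1 ∩ S2 = {E, I, K}.
I → F applies, adding F
F, K → E, G applies, adding G
I, K → J applies, adding J
Closure: {E, F, G, I, J, K}.

E, F, G, I, J, K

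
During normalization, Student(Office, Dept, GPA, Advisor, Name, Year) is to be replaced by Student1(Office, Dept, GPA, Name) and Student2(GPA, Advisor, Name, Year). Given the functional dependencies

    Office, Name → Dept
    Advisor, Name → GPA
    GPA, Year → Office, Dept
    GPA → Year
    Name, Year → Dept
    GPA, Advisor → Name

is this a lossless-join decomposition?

Common attributes: Student1 ∩ Student2 = {GPA, Name}.
Closure of {GPA, Name}: GPA → Year applies, adding Year; Name, Year → Dept applies, adding Dept; GPA, Year → Office, Dept applies, adding Office. So (GPA, Name)⁺ = {Office, Dept, GPA, Name, Year}.
This closure contains every attribute of Student1, so Student1 ∩ Student2 → Student1. The join is lossless.

Yes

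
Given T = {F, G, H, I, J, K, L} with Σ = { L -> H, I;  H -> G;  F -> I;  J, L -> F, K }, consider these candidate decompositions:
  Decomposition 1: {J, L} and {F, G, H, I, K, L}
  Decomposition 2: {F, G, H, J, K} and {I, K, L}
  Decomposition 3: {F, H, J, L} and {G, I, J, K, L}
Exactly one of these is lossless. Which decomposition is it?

Decomposition 1: common = {L}, closure = {G, H, I, L} → lossy.
Decomposition 2: common = {K}, closure = {K} → lossy.
Decomposition 3: common = {J, L}, closure = {F, G, H, I, J, K, L} → lossless.

Decomposition 3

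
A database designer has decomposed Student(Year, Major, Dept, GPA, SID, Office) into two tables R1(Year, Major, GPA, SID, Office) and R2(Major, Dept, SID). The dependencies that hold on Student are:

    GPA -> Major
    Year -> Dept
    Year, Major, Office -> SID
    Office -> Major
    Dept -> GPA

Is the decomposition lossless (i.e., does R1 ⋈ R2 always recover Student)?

No

Common attributes: R1 ∩ R2 = {Major, SID}.
No dependency enlarges {Major, SID}, so (Major, SID)⁺ = {Major, SID}.
The closure contains neither all of R1 = {Year, Major, GPA, SID, Office} nor all of R2 = {Major, Dept, SID}, so the common attributes are not a superkey of either fragment. The join is lossy.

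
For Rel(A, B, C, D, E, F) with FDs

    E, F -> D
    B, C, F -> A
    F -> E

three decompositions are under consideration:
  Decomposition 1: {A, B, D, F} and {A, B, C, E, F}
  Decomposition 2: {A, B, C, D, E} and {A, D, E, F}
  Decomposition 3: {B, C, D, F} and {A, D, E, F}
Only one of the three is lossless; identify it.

Decomposition 1

Decomposition 1: common = {A, B, F}, closure = {A, B, D, E, F} → lossless.
Decomposition 2: common = {A, D, E}, closure = {A, D, E} → lossy.
Decomposition 3: common = {D, F}, closure = {D, E, F} → lossy.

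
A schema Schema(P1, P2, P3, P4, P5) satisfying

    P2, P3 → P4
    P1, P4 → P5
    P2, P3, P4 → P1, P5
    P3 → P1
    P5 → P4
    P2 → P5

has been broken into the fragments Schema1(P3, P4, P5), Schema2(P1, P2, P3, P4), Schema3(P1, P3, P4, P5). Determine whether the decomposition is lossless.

Chase test. Columns are P1, P2, P3, P4, P5; row i has aⱼ where attribute j ∈ Schemai, else bᵢⱼ.
Initial tableau (one row per fragment):
  row 1: b11 b12 a3 a4 a5
  row 2: a1 a2 a3 a4 b25
  row 3: a1 b32 a3 a4 a5
Rows 2 and 3 agree on P1, P4; apply P1, P4→P5 and equate their P5 entries.
Rows 1 and 2 agree on P3; apply P3→P1 and equate their P1 entries.
Row 2 is now all distinguished symbols — the join is lossless.

Yes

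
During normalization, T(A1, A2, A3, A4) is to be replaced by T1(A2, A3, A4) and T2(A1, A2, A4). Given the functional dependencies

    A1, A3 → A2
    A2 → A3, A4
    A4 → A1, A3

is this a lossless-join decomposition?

Common attributes: T1 ∩ T2 = {A2, A4}.
Closure of {A2, A4}: A2 → A3, A4 applies, adding A3; A4 → A1, A3 applies, adding A1. So (A2, A4)⁺ = {A1, A2, A3, A4}.
This closure contains every attribute of T1, so T1 ∩ T2 → T1. The join is lossless.

Yes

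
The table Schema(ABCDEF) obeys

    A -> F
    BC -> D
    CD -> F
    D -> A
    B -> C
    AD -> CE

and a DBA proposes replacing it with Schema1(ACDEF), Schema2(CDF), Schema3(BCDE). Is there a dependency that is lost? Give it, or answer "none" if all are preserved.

none

A → F lies within Schema1.
BC → D lies within Schema3.
CD → F lies within Schema1.
D → A lies within Schema1.
B → C lies within Schema3.
AD → CE lies within Schema1.
Every dependency is enforceable on the fragments, so the decomposition is dependency-preserving.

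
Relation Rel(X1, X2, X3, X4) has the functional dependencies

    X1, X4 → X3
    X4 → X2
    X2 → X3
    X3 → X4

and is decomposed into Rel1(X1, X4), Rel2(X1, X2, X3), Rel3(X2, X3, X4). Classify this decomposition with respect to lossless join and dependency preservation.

lossless and dependency-preserving

Lossless test (chase): Rows 1 and 3 agree on X4; apply X4→X2 and equate their X2 entries. Rows 1 and 2 agree on X2; apply X2→X3 and equate their X3 entries. Rows 1 and 2 agree on X3; apply X3→X4 and equate their X4 entries. Row 1 is now all distinguished symbols — the join is lossless.
Dependency preservation: X1, X4 → X3 is not contained in any single fragment, but the restricted closure of its left-hand side across the fragments still reaches the right-hand side; the remaining FDs each lie inside some fragment. All dependencies are preserved.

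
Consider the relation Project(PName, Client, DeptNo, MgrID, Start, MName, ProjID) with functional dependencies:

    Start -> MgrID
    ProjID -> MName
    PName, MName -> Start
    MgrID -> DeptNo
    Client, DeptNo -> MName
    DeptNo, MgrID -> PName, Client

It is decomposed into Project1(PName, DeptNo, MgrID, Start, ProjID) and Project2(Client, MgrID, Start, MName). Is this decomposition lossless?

Common attributes: Project1 ∩ Project2 = {MgrID, Start}.
Closure of {MgrID, Start}: MgrID → DeptNo applies, adding DeptNo; DeptNo, MgrID → PName, Client applies, adding PName, Client; Client, DeptNo → MName applies, adding MName. So (MgrID, Start)⁺ = {PName, Client, DeptNo, MgrID, Start, MName}.
This closure contains every attribute of Project2, so Project1 ∩ Project2 → Project2. The join is lossless.

Yes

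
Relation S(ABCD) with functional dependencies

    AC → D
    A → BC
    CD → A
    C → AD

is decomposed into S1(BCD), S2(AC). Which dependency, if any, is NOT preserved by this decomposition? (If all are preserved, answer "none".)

AC → D: restricted closure across fragments reaches D.
A → BC: restricted closure across fragments reaches BC.
CD → A: restricted closure across fragments reaches A.
C → AD: restricted closure across fragments reaches AD.
Every dependency is enforceable on the fragments, so the decomposition is dependency-preserving.

none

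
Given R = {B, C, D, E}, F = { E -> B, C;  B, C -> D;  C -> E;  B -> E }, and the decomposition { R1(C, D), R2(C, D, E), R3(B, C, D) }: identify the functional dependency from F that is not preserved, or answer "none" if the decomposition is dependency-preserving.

E → B, C: restricted closure across fragments reaches B, C.
B, C → D lies within R3.
C → E lies within R2.
B → E: restricted closure across fragments reaches E.
Every dependency is enforceable on the fragments, so the decomposition is dependency-preserving.

none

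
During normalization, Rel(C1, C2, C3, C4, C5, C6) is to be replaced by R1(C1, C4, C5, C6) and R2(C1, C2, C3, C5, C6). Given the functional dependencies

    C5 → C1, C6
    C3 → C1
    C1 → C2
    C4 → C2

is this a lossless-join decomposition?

No

Common attributes: R1 ∩ R2 = {C1, C5, C6}.
Closure of {C1, C5, C6}: C1 → C2 applies, adding C2. So (C1, C5, C6)⁺ = {C1, C2, C5, C6}.
The closure contains neither all of R1 = {C1, C4, C5, C6} nor all of R2 = {C1, C2, C3, C5, C6}, so the common attributes are not a superkey of either fragment. The join is lossy.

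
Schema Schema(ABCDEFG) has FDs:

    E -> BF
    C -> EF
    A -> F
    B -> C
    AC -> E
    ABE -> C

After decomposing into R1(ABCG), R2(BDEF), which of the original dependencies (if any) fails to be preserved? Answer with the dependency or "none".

Check A → F: no single fragment contains all of {AF}, and the restricted closure of {A} across the fragments never reaches {F}.
E → BF is preserved.
C → EF is preserved.
B → C is preserved.
AC → E is preserved.
ABE → C is preserved.

A -> F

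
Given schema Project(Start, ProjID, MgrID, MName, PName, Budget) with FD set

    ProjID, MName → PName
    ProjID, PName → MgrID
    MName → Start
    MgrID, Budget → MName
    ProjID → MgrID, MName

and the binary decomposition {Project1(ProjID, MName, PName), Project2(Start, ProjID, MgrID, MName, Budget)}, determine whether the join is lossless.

Common attributes: Project1 ∩ Project2 = {ProjID, MName}.
Closure of {ProjID, MName}: ProjID, MName → PName applies, adding PName; ProjID, PName → MgrID applies, adding MgrID; MName → Start applies, adding Start. So (ProjID, MName)⁺ = {Start, ProjID, MgrID, MName, PName}.
This closure contains every attribute of Project1, so Project1 ∩ Project2 → Project1. The join is lossless.

Yes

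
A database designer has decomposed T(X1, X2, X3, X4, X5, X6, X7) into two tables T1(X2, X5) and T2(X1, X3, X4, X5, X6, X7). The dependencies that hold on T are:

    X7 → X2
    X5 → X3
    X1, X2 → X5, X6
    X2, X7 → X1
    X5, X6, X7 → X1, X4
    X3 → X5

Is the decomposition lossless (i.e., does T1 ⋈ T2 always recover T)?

Common attributes: T1 ∩ T2 = {X5}.
Closure of {X5}: X5 → X3 applies, adding X3. So (X5)⁺ = {X3, X5}.
The closure contains neither all of T1 = {X2, X5} nor all of T2 = {X1, X3, X4, X5, X6, X7}, so the common attributes are not a superkey of either fragment. The join is lossy.

No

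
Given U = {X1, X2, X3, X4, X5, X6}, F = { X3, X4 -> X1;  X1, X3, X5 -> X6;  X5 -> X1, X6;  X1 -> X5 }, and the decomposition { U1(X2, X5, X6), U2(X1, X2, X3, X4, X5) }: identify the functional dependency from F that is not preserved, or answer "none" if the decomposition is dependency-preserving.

X3, X4 → X1 lies within U2.
X1, X3, X5 → X6: restricted closure across fragments reaches X6.
X5 → X1, X6: restricted closure across fragments reaches X1, X6.
X1 → X5 lies within U2.
Every dependency is enforceable on the fragments, so the decomposition is dependency-preserving.

none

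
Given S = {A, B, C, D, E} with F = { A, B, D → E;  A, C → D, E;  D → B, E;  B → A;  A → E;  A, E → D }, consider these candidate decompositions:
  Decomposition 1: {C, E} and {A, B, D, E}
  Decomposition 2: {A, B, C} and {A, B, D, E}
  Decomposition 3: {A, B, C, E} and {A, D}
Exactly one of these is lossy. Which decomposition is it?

Decomposition 1

Decomposition 1: common = {E}, closure = {E} → lossy.
Decomposition 2: common = {A, B}, closure = {A, B, D, E} → lossless.
Decomposition 3: common = {A}, closure = {A, B, D, E} → lossless.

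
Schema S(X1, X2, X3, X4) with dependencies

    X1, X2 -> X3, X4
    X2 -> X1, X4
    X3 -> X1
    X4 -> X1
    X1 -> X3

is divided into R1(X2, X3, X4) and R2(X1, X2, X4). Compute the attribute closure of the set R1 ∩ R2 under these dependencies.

X1, X2, X3, X4

R1 ∩ R2 = {X2, X4}.
X2 → X1, X4 applies, adding X1
X1 → X3 applies, adding X3
Closure: {X1, X2, X3, X4}.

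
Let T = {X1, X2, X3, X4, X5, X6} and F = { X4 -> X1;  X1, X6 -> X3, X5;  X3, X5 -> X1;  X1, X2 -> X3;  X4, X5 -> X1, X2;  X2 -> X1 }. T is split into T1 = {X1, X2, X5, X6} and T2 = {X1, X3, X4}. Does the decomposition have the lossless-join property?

No

Common attributes: T1 ∩ T2 = {X1}.
No dependency enlarges {X1}, so (X1)⁺ = {X1}.
The closure contains neither all of T1 = {X1, X2, X5, X6} nor all of T2 = {X1, X3, X4}, so the common attributes are not a superkey of either fragment. The join is lossy.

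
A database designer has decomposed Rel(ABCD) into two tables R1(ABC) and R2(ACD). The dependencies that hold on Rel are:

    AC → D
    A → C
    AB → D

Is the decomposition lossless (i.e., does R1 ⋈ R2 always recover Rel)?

Yes

Common attributes: R1 ∩ R2 = {AC}.
Closure of {AC}: AC → D applies, adding D. So (AC)⁺ = {ACD}.
This closure contains every attribute of R2, so R1 ∩ R2 → R2. The join is lossless.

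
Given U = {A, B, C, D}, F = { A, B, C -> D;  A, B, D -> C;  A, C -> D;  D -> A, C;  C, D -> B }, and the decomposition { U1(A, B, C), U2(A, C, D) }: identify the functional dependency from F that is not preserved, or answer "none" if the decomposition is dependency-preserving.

A, B, C → D: restricted closure across fragments reaches D.
A, B, D → C: restricted closure across fragments reaches C.
A, C → D lies within U2.
D → A, C lies within U2.
C, D → B: restricted closure across fragments reaches B.
Every dependency is enforceable on the fragments, so the decomposition is dependency-preserving.

none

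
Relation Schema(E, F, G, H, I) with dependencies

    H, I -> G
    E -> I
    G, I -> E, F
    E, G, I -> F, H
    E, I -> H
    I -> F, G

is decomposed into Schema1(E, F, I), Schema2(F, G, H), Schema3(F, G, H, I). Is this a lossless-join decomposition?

Yes

Chase test. Columns are E, F, G, H, I; row i has aⱼ where attribute j ∈ Schemai, else bᵢⱼ.
Initial tableau (one row per fragment):
  row 1: a1 a2 b13 b14 a5
  row 2: b21 a2 a3 a4 b25
  row 3: b31 a2 a3 a4 a5
Rows 1 and 3 agree on I; apply I→F, G and equate their F, G entries.
Rows 1 and 3 agree on G, I; apply G, I→E, F and equate their E, F entries.
Rows 1 and 3 agree on E, G, I; apply E, G, I→F, H and equate their F, H entries.
Row 1 is now all distinguished symbols — the join is lossless.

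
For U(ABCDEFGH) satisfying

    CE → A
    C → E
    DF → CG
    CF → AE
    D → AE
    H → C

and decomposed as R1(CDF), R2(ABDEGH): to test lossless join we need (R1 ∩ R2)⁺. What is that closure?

ADE

R1 ∩ R2 = {D}.
D → AE applies, adding AE
Closure: {ADE}.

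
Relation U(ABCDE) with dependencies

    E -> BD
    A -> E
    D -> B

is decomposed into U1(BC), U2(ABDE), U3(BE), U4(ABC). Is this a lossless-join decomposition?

Yes

Chase test. Columns are ABCDE; row i has aⱼ where attribute j ∈ Ui, else bᵢⱼ.
Initial tableau (one row per fragment):
  row 1: b11 a2 a3 b14 b15
  row 2: a1 a2 b23 a4 a5
  row 3: b31 a2 b33 b34 a5
  row 4: a1 a2 a3 b44 b45
Rows 2 and 3 agree on E; apply E→BD and equate their BD entries.
Rows 2 and 4 agree on A; apply A→E and equate their E entries.
Rows 2 and 4 agree on E; apply E→BD and equate their BD entries.
Row 4 is now all distinguished symbols — the join is lossless.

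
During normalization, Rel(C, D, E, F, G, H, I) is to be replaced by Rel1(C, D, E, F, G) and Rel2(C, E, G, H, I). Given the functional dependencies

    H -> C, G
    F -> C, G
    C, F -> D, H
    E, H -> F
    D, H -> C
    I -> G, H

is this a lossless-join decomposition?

No

Common attributes: Rel1 ∩ Rel2 = {C, E, G}.
No dependency enlarges {C, E, G}, so (C, E, G)⁺ = {C, E, G}.
The closure contains neither all of Rel1 = {C, D, E, F, G} nor all of Rel2 = {C, E, G, H, I}, so the common attributes are not a superkey of either fragment. The join is lossy.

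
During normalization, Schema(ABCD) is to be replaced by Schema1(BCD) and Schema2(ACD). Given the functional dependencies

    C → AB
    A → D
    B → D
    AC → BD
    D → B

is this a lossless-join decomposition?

Yes

Common attributes: Schema1 ∩ Schema2 = {CD}.
Closure of {CD}: C → AB applies, adding AB. So (CD)⁺ = {ABCD}.
This closure contains every attribute of Schema1, so Schema1 ∩ Schema2 → Schema1. The join is lossless.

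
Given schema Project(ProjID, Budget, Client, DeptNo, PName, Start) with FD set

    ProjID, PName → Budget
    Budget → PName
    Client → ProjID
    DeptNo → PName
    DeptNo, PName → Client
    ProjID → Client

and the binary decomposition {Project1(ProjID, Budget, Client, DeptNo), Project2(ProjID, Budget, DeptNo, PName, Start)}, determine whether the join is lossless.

Common attributes: Project1 ∩ Project2 = {ProjID, Budget, DeptNo}.
Closure of {ProjID, Budget, DeptNo}: Budget → PName applies, adding PName; DeptNo, PName → Client applies, adding Client. So (ProjID, Budget, DeptNo)⁺ = {ProjID, Budget, Client, DeptNo, PName}.
This closure contains every attribute of Project1, so Project1 ∩ Project2 → Project1. The join is lossless.

Yes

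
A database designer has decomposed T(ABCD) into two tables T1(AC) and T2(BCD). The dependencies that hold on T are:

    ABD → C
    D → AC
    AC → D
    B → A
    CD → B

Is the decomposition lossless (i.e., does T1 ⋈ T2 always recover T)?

Common attributes: T1 ∩ T2 = {C}.
No dependency enlarges {C}, so (C)⁺ = {C}.
The closure contains neither all of T1 = {AC} nor all of T2 = {BCD}, so the common attributes are not a superkey of either fragment. The join is lossy.

No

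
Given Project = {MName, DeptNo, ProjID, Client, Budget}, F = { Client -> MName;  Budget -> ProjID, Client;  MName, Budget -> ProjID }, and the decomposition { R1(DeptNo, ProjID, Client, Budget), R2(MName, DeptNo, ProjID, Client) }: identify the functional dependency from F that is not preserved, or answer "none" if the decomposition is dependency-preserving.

none

Client → MName lies within R2.
Budget → ProjID, Client lies within R1.
MName, Budget → ProjID: restricted closure across fragments reaches ProjID.
Every dependency is enforceable on the fragments, so the decomposition is dependency-preserving.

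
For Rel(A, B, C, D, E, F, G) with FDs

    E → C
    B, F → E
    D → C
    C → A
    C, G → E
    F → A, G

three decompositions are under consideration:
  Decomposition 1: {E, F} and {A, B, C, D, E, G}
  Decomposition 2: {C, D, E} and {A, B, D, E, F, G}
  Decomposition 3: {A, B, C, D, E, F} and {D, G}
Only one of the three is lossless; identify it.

Decomposition 2

Decomposition 1: common = {E}, closure = {A, C, E} → lossy.
Decomposition 2: common = {D, E}, closure = {A, C, D, E} → lossless.
Decomposition 3: common = {D}, closure = {A, C, D} → lossy.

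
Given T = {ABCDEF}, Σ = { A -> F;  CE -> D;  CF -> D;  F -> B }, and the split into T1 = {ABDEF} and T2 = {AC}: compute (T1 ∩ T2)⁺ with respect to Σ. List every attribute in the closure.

ABF

T1 ∩ T2 = {A}.
A → F applies, adding F
F → B applies, adding B
Closure: {ABF}.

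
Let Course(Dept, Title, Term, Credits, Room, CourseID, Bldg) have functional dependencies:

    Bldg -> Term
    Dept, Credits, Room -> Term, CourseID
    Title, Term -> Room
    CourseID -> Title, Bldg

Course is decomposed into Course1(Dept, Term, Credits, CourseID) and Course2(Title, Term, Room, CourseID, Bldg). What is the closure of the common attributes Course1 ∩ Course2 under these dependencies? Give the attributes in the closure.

Title, Term, Room, CourseID, Bldg

Course1 ∩ Course2 = {Term, CourseID}.
CourseID → Title, Bldg applies, adding Title, Bldg
Title, Term → Room applies, adding Room
Closure: {Title, Term, Room, CourseID, Bldg}.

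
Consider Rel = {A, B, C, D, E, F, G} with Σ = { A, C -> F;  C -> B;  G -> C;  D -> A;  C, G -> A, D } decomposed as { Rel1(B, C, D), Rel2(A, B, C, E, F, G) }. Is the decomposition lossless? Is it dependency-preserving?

lossy and not dependency-preserving

Lossless test: (B, C)⁺ = {B, C}, which is a superkey of neither fragment — lossy.
Dependency preservation: the restricted closure of {D} across the fragments never reaches {A}, so D → A cannot be enforced without a join — not preserved.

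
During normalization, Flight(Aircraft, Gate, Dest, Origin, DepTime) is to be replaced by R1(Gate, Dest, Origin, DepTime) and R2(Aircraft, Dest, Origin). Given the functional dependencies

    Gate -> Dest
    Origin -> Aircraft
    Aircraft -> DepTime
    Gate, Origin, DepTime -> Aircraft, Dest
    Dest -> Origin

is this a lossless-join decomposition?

Common attributes: R1 ∩ R2 = {Dest, Origin}.
Closure of {Dest, Origin}: Origin → Aircraft applies, adding Aircraft; Aircraft → DepTime applies, adding DepTime. So (Dest, Origin)⁺ = {Aircraft, Dest, Origin, DepTime}.
This closure contains every attribute of R2, so R1 ∩ R2 → R2. The join is lossless.

Yes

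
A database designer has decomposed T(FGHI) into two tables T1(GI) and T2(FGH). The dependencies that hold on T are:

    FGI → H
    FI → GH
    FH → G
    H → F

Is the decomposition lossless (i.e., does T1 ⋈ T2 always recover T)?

Common attributes: T1 ∩ T2 = {G}.
No dependency enlarges {G}, so (G)⁺ = {G}.
The closure contains neither all of T1 = {GI} nor all of T2 = {FGH}, so the common attributes are not a superkey of either fragment. The join is lossy.

No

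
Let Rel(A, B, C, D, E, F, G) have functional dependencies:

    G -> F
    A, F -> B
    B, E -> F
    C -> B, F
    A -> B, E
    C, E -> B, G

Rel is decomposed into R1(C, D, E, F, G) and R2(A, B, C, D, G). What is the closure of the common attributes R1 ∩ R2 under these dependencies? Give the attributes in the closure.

R1 ∩ R2 = {C, D, G}.
G → F applies, adding F
C → B, F applies, adding B
Closure: {B, C, D, F, G}.

B, C, D, F, G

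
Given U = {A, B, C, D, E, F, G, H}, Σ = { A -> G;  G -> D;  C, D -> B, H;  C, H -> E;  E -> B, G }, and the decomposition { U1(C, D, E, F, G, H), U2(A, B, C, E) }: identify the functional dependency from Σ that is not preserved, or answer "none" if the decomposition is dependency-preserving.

A -> G

Check A → G: no single fragment contains all of {A, G}, and the restricted closure of {A} across the fragments never reaches {G}.
G → D is preserved.
C, D → B, H is preserved.
C, H → E is preserved.
E → B, G is preserved.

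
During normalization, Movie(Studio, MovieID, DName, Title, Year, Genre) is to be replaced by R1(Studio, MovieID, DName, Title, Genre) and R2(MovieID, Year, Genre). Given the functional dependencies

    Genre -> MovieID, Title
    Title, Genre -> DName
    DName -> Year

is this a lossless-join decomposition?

Yes

Common attributes: R1 ∩ R2 = {MovieID, Genre}.
Closure of {MovieID, Genre}: Genre → MovieID, Title applies, adding Title; Title, Genre → DName applies, adding DName; DName → Year applies, adding Year. So (MovieID, Genre)⁺ = {MovieID, DName, Title, Year, Genre}.
This closure contains every attribute of R2, so R1 ∩ R2 → R2. The join is lossless.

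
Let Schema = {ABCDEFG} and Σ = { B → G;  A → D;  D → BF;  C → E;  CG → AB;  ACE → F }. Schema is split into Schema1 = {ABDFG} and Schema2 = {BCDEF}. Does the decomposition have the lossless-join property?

No

Common attributes: Schema1 ∩ Schema2 = {BDF}.
Closure of {BDF}: B → G applies, adding G. So (BDF)⁺ = {BDFG}.
The closure contains neither all of Schema1 = {ABDFG} nor all of Schema2 = {BCDEF}, so the common attributes are not a superkey of either fragment. The join is lossy.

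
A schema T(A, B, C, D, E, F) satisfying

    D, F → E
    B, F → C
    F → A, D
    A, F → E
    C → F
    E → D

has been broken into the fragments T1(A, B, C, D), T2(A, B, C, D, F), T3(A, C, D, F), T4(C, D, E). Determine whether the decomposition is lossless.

Yes

Chase test. Columns are A, B, C, D, E, F; row i has aⱼ where attribute j ∈ Ti, else bᵢⱼ.
Initial tableau (one row per fragment):
  row 1: a1 a2 a3 a4 b15 b16
  row 2: a1 a2 a3 a4 b25 a6
  row 3: a1 b32 a3 a4 b35 a6
  row 4: b41 b42 a3 a4 a5 b46
Rows 2 and 3 agree on D, F; apply D, F→E and equate their E entries.
Rows 1 and 2 agree on C; apply C→F and equate their F entries.
Rows 1 and 4 agree on C; apply C→F and equate their F entries.
Rows 1 and 2 agree on D, F; apply D, F→E and equate their E entries.
Rows 1 and 4 agree on D, F; apply D, F→E and equate their E entries.
Rows 1 and 4 agree on F; apply F→A, D and equate their A, D entries.
Row 1 is now all distinguished symbols — the join is lossless.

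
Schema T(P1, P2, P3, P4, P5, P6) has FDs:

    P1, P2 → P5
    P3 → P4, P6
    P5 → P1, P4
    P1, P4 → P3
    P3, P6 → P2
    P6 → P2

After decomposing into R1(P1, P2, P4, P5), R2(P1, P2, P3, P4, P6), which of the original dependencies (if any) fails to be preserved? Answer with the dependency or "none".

P1, P2 → P5 lies within R1.
P3 → P4, P6 lies within R2.
P5 → P1, P4 lies within R1.
P1, P4 → P3 lies within R2.
P3, P6 → P2 lies within R2.
P6 → P2 lies within R2.
Every dependency is enforceable on the fragments, so the decomposition is dependency-preserving.

none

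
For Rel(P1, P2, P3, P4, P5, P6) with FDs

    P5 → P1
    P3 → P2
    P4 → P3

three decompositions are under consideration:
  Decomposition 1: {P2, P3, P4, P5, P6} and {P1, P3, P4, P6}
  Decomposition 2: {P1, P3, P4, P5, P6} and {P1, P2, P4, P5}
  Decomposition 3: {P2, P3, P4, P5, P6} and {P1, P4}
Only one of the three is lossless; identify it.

Decomposition 2

Decomposition 1: common = {P3, P4, P6}, closure = {P2, P3, P4, P6} → lossy.
Decomposition 2: common = {P1, P4, P5}, closure = {P1, P2, P3, P4, P5} → lossless.
Decomposition 3: common = {P4}, closure = {P2, P3, P4} → lossy.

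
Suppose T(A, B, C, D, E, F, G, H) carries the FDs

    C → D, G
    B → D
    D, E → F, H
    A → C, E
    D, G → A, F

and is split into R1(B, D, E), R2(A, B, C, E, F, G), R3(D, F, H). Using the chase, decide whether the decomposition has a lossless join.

No

Chase test. Columns are A, B, C, D, E, F, G, H; row i has aⱼ where attribute j ∈ Ri, else bᵢⱼ.
Initial tableau (one row per fragment):
  row 1: b11 a2 b13 a4 a5 b16 b17 b18
  row 2: a1 a2 a3 b24 a5 a6 a7 b28
  row 3: b31 b32 b33 a4 b35 a6 b37 a8
Rows 1 and 2 agree on B; apply B→D and equate their D entries.
Rows 1 and 2 agree on D, E; apply D, E→F, H and equate their F, H entries.
No row becomes fully distinguished — the join is lossy.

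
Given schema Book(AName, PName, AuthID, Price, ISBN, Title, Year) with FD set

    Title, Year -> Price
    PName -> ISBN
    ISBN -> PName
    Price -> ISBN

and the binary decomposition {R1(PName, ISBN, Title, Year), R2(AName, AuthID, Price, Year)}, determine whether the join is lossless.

Common attributes: R1 ∩ R2 = {Year}.
No dependency enlarges {Year}, so (Year)⁺ = {Year}.
The closure contains neither all of R1 = {PName, ISBN, Title, Year} nor all of R2 = {AName, AuthID, Price, Year}, so the common attributes are not a superkey of either fragment. The join is lossy.

No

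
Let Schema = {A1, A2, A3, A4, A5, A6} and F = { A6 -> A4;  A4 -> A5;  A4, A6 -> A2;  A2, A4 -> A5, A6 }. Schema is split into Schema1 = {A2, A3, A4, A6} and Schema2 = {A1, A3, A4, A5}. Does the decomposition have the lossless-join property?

No

Common attributes: Schema1 ∩ Schema2 = {A3, A4}.
Closure of {A3, A4}: A4 → A5 applies, adding A5. So (A3, A4)⁺ = {A3, A4, A5}.
The closure contains neither all of Schema1 = {A2, A3, A4, A6} nor all of Schema2 = {A1, A3, A4, A5}, so the common attributes are not a superkey of either fragment. The join is lossy.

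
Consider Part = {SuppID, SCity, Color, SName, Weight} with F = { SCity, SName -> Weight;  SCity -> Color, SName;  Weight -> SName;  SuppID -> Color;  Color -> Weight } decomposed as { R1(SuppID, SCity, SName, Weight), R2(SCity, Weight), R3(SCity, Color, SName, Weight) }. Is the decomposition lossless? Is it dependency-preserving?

lossless but not dependency-preserving

Lossless test (chase): Rows 1 and 2 agree on SCity; apply SCity→Color, SName and equate their Color, SName entries. Rows 1 and 3 agree on SCity; apply SCity→Color, SName and equate their Color, SName entries. Row 1 is now all distinguished symbols — the join is lossless.
Dependency preservation: the restricted closure of {SuppID} across the fragments never reaches {Color}, so SuppID → Color cannot be enforced without a join — not preserved.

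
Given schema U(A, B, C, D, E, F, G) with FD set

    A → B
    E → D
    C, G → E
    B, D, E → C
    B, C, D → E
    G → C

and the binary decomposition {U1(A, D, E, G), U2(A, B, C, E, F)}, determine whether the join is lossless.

No

Common attributes: U1 ∩ U2 = {A, E}.
Closure of {A, E}: A → B applies, adding B; E → D applies, adding D; B, D, E → C applies, adding C. So (A, E)⁺ = {A, B, C, D, E}.
The closure contains neither all of U1 = {A, D, E, G} nor all of U2 = {A, B, C, E, F}, so the common attributes are not a superkey of either fragment. The join is lossy.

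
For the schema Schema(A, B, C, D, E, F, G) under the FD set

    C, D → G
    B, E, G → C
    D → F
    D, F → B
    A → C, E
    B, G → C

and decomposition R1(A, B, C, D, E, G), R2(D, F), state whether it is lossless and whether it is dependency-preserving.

Lossless test: (D)⁺ = {B, D, F}, which contains all of one fragment — lossless.
Dependency preservation: D, F → B is not contained in any single fragment, but the restricted closure of its left-hand side across the fragments still reaches the right-hand side; the remaining FDs each lie inside some fragment. All dependencies are preserved.

lossless and dependency-preserving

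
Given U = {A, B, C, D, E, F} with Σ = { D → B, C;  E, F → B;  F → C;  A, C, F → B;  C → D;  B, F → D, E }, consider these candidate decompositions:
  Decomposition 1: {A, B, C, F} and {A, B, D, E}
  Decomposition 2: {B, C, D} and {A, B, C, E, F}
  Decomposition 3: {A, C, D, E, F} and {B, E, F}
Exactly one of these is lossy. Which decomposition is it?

Decomposition 1

Decomposition 1: common = {A, B}, closure = {A, B} → lossy.
Decomposition 2: common = {B, C}, closure = {B, C, D} → lossless.
Decomposition 3: common = {E, F}, closure = {B, C, D, E, F} → lossless.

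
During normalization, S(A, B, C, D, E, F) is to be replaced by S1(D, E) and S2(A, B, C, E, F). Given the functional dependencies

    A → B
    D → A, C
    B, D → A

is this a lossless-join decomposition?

No

Common attributes: S1 ∩ S2 = {E}.
No dependency enlarges {E}, so (E)⁺ = {E}.
The closure contains neither all of S1 = {D, E} nor all of S2 = {A, B, C, E, F}, so the common attributes are not a superkey of either fragment. The join is lossy.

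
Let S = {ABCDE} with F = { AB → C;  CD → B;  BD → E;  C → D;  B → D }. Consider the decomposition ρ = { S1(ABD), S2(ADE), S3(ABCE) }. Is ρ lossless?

Chase test. Columns are ABCDE; row i has aⱼ where attribute j ∈ Si, else bᵢⱼ.
Initial tableau (one row per fragment):
  row 1: a1 a2 b13 a4 b15
  row 2: a1 b22 b23 a4 a5
  row 3: a1 a2 a3 b34 a5
Rows 1 and 3 agree on AB; apply AB→C and equate their C entries.
Rows 1 and 3 agree on C; apply C→D and equate their D entries.
Rows 1 and 3 agree on BD; apply BD→E and equate their E entries.
Row 1 is now all distinguished symbols — the join is lossless.

Yes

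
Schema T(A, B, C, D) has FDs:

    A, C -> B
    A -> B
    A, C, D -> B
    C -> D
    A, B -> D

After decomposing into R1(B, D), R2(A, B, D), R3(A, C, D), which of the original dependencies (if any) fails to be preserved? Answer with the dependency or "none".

none

A, C → B: restricted closure across fragments reaches B.
A → B lies within R2.
A, C, D → B: restricted closure across fragments reaches B.
C → D lies within R3.
A, B → D lies within R2.
Every dependency is enforceable on the fragments, so the decomposition is dependency-preserving.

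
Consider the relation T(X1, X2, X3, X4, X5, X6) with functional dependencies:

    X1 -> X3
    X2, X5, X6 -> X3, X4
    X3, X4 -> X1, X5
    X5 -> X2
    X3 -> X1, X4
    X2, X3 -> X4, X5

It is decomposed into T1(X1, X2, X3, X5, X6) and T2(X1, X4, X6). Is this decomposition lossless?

Yes

Common attributes: T1 ∩ T2 = {X1, X6}.
Closure of {X1, X6}: X1 → X3 applies, adding X3; X3 → X1, X4 applies, adding X4; X3, X4 → X1, X5 applies, adding X5; X5 → X2 applies, adding X2. So (X1, X6)⁺ = {X1, X2, X3, X4, X5, X6}.
This closure contains every attribute of T1, so T1 ∩ T2 → T1. The join is lossless.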